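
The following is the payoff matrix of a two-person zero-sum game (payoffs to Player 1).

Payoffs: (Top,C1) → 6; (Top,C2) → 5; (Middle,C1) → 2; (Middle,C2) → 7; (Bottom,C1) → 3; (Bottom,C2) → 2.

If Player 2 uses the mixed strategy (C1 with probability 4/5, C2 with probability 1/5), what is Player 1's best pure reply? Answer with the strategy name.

Top

Expected payoff of Top: (4/5)·6 + (1/5)·5 = 29/5.
Expected payoff of Middle: (4/5)·2 + (1/5)·7 = 3.
Expected payoff of Bottom: (4/5)·3 + (1/5)·2 = 14/5.
The largest is 29/5, so Player 1's best response is Top.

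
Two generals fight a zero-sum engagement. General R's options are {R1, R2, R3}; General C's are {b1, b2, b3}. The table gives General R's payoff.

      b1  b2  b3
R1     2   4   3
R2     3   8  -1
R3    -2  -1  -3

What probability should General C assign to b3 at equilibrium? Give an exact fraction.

Row minima: R1 → 2, R2 → -1, R3 → -3; maximin = 2.
Column maxima: b1 → 3, b2 → 8, b3 → 3; minimax = 3.
2 ≠ 3, so there is no saddle point; optimal play is mixed.
R3 is strictly dominated by R1, so General R never plays it.
b2 is strictly dominated by b1 (it gives General R strictly more in every row), so General C never plays it.
On the remaining 2×2 (R1, R2 vs b1, b3):
Let General R play R1 with probability p. Expected payoff against b1: 2p + 3(1−p) = −p + 3; against b3: 3p + (-1)(1−p) = 4p − 1.
Setting these equal: −p + 3 = 4p − 1 ⇒ −5p = -4 ⇒ p = 4/5, and the value is (-1)·(4/5) + 3 = 11/5.
For General C: with q = P(b1), equating R1's and R2's payoffs gives −q + 3 = 4q − 1 ⇒ q = 4/5.

1/5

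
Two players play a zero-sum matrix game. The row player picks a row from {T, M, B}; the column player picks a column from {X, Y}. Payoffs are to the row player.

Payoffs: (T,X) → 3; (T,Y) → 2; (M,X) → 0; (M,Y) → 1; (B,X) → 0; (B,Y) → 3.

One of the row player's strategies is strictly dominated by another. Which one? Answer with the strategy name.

T gives a strictly higher payoff than M against every column: 3 > 0, 2 > 1.
So M is strictly dominated and the row player never plays it.

M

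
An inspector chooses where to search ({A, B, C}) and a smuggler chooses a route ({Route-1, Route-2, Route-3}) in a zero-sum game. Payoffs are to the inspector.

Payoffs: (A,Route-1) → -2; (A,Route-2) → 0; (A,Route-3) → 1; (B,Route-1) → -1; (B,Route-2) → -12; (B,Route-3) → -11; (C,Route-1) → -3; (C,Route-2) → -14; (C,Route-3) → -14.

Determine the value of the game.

-24/13

Row minima: A → -2, B → -12, C → -14; maximin = -2.
Column maxima: Route-1 → -1, Route-2 → 0, Route-3 → 1; minimax = -1.
-2 ≠ -1, so there is no saddle point; optimal play is mixed.
C is strictly dominated by A, so the inspector never plays it.
With C eliminated, Route-3 is strictly dominated by Route-2 (it gives the inspector strictly more in every remaining row), so the smuggler never plays it.
On the remaining 2×2 (A, B vs Route-1, Route-2):
Let the inspector play A with probability p. Expected payoff against Route-1: (-2)p + (-1)(1−p) = −p − 1; against Route-2: 0p + (-12)(1−p) = 12p − 12.
Setting these equal: −p − 1 = 12p − 12 ⇒ −13p = -11 ⇒ p = 11/13, and the value is (-1)·(11/13) − 1 = -24/13.
For the smuggler: with q = P(Route-1), equating A's and B's payoffs gives −2q = 11q − 12 ⇒ q = 12/13.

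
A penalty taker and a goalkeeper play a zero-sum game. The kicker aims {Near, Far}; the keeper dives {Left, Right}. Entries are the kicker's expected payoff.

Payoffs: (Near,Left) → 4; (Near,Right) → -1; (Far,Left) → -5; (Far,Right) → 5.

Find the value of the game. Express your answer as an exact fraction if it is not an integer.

Row minima: Near → -1, Far → -5; maximin = -1.
Column maxima: Left → 4, Right → 5; minimax = 4.
-1 ≠ 4, so there is no saddle point; optimal play is mixed.
Let the kicker play Near with probability p. Expected payoff against Left: 4p + (-5)(1−p) = 9p − 5; against Right: (-1)p + 5(1−p) = −6p + 5.
Setting these equal: 9p − 5 = −6p + 5 ⇒ 15p = 10 ⇒ p = 2/3, and the value is (9)·(2/3) − 5 = 1.
For the keeper: with q = P(Left), equating Near's and Far's payoffs gives 5q − 1 = −10q + 5 ⇒ q = 2/5.

1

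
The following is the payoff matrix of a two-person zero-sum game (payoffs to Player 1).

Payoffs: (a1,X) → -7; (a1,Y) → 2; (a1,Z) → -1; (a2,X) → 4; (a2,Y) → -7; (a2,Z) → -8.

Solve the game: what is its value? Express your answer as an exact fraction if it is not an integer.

-10/3

Row minima: a1 → -7, a2 → -8; maximin = -7.
Column maxima: X → 4, Y → 2, Z → -1; minimax = -1.
-7 ≠ -1, so there is no saddle point; optimal play is mixed.
Y is strictly dominated by Z (it gives Player 1 strictly more in every row), so Player 2 never plays it.
On the remaining 2×2 (a1, a2 vs X, Z):
Let Player 1 play a1 with probability p. Expected payoff against X: (-7)p + 4(1−p) = −11p + 4; against Z: (-1)p + (-8)(1−p) = 7p − 8.
Setting these equal: −11p + 4 = 7p − 8 ⇒ −18p = -12 ⇒ p = 2/3, and the value is (-11)·(2/3) + 4 = -10/3.
For Player 2: with q = P(X), equating a1's and a2's payoffs gives −6q − 1 = 12q − 8 ⇒ q = 7/18.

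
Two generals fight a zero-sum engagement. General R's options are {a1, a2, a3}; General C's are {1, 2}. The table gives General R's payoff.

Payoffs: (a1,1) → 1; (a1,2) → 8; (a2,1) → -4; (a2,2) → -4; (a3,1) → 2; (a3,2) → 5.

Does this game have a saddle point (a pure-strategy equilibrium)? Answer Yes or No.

Yes

Row minima: a1 → 1, a2 → -4, a3 → 2; maximin = 2.
Column maxima: 1 → 2, 2 → 8; minimax = 2.
maximin = minimax = 2, so a saddle point exists.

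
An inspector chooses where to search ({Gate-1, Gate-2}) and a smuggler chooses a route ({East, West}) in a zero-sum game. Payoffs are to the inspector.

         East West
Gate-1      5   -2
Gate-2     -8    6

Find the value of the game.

2/3

Row minima: Gate-1 → -2, Gate-2 → -8; maximin = -2.
Column maxima: East → 5, West → 6; minimax = 5.
-2 ≠ 5, so there is no saddle point; optimal play is mixed.
Let the inspector play Gate-1 with probability p. Expected payoff against East: 5p + (-8)(1−p) = 13p − 8; against West: (-2)p + 6(1−p) = −8p + 6.
Setting these equal: 13p − 8 = −8p + 6 ⇒ 21p = 14 ⇒ p = 2/3, and the value is (13)·(2/3) − 8 = 2/3.
For the smuggler: with q = P(East), equating Gate-1's and Gate-2's payoffs gives 7q − 2 = −14q + 6 ⇒ q = 8/21.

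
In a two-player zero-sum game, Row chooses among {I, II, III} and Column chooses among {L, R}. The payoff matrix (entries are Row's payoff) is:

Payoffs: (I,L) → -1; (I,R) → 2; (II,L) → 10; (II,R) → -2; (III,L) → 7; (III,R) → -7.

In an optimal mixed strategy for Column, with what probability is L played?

4/15

Row minima: I → -1, II → -2, III → -7; maximin = -1.
Column maxima: L → 10, R → 2; minimax = 2.
-1 ≠ 2, so there is no saddle point; optimal play is mixed.
III is strictly dominated by II, so Row never plays it.
On the remaining 2×2 (I, II vs L, R):
Let Row play I with probability p. Expected payoff against L: (-1)p + 10(1−p) = −11p + 10; against R: 2p + (-2)(1−p) = 4p − 2.
Setting these equal: −11p + 10 = 4p − 2 ⇒ −15p = -12 ⇒ p = 4/5, and the value is (-11)·(4/5) + 10 = 6/5.
For Column: with q = P(L), equating I's and II's payoffs gives −3q + 2 = 12q − 2 ⇒ q = 4/15.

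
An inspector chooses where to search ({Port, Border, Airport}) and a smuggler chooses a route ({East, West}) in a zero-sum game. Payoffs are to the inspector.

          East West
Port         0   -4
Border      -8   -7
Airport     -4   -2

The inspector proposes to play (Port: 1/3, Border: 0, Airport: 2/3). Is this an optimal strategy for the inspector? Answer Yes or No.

Against East this mix gives (1/3)·0 + (2/3)·(-4) = -8/3.
Against West this mix gives (1/3)·(-4) + (2/3)·(-2) = -8/3.
All of the smuggler's active replies (East, West) yield -8/3, and no column does worse for the inspector. The mix makes the smuggler indifferent and guarantees -8/3, so it is optimal.

Yes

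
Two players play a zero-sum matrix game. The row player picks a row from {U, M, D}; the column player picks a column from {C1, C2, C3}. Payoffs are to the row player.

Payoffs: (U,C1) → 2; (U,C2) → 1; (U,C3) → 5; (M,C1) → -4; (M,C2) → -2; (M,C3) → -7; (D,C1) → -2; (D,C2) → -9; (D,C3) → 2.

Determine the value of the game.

1

Row minima: U → 1, M → -7, D → -9; maximin = 1.
Column maxima: C1 → 2, C2 → 1, C3 → 5; minimax = 1.
Since maximin = minimax = 1, there is a saddle point and the value is 1.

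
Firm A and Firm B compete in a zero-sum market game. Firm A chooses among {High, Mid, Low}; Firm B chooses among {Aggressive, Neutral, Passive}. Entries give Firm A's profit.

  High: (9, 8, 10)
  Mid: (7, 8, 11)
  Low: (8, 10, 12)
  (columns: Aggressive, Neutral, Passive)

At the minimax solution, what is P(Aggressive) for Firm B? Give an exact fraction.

2/3

Row minima: High → 8, Mid → 7, Low → 8; maximin = 8.
Column maxima: Aggressive → 9, Neutral → 10, Passive → 12; minimax = 9.
8 ≠ 9, so there is no saddle point; optimal play is mixed.
Mid is strictly dominated by Low, so Firm A never plays it.
Passive is strictly dominated by Aggressive (it gives Firm A strictly more in every row), so Firm B never plays it.
On the remaining 2×2 (High, Low vs Aggressive, Neutral):
Let Firm A play High with probability p. Expected payoff against Aggressive: 9p + 8(1−p) = p + 8; against Neutral: 8p + 10(1−p) = −2p + 10.
Setting these equal: p + 8 = −2p + 10 ⇒ 3p = 2 ⇒ p = 2/3, and the value is (1)·(2/3) + 8 = 26/3.
For Firm B: with q = P(Aggressive), equating High's and Low's payoffs gives q + 8 = −2q + 10 ⇒ q = 2/3.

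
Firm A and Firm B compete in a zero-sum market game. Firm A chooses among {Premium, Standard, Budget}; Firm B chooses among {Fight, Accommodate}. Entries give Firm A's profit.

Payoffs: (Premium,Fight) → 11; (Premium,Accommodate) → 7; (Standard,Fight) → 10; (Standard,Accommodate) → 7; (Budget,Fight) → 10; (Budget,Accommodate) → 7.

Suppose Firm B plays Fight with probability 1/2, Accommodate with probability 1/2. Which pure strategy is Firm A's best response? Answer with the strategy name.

Expected payoff of Premium: (1/2)·11 + (1/2)·7 = 9.
Expected payoff of Standard: (1/2)·10 + (1/2)·7 = 17/2.
Expected payoff of Budget: (1/2)·10 + (1/2)·7 = 17/2.
The largest is 9, so Firm A's best response is Premium.

Premium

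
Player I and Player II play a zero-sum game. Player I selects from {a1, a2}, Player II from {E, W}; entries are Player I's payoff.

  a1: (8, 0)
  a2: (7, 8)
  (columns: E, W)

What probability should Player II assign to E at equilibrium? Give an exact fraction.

Row minima: a1 → 0, a2 → 7; maximin = 7.
Column maxima: E → 8, W → 8; minimax = 8.
7 ≠ 8, so there is no saddle point; optimal play is mixed.
Let Player I play a1 with probability p. Expected payoff against E: 8p + 7(1−p) = p + 7; against W: 0p + 8(1−p) = −8p + 8.
Setting these equal: p + 7 = −8p + 8 ⇒ 9p = 1 ⇒ p = 1/9, and the value is (1)·(1/9) + 7 = 64/9.
For Player II: with q = P(E), equating a1's and a2's payoffs gives 8q = −q + 8 ⇒ q = 8/9.

8/9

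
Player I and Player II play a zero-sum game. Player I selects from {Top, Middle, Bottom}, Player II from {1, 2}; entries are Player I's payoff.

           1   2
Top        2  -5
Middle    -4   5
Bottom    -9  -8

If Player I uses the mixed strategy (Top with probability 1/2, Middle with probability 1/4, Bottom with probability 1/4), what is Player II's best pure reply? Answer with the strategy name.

2

If Player II plays 1, Player I's expected payoff is (1/2)·2 + (1/4)·(-4) + (1/4)·(-9) = -9/4.
If Player II plays 2, Player I's expected payoff is (1/2)·(-5) + (1/4)·5 + (1/4)·(-8) = -13/4.
Player II minimizes Player I's payoff; the smallest is -13/4, so the best response is 2.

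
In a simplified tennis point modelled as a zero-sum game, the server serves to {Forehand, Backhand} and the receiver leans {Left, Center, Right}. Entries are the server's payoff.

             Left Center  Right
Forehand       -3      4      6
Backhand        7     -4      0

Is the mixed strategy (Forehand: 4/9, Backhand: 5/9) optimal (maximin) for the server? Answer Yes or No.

No

Against Left this mix gives (4/9)·(-3) + (5/9)·7 = 23/9.
Against Center this mix gives (4/9)·4 + (5/9)·(-4) = -4/9.
Against Right this mix gives (4/9)·6 + (5/9)·0 = 8/3.
The receiver will play Center, holding the server to -4/9. Shifting weight toward the row that does better against Center would raise this floor (the equalizing mix achieves 8/9 against both Center and Left), so the proposed strategy is not optimal.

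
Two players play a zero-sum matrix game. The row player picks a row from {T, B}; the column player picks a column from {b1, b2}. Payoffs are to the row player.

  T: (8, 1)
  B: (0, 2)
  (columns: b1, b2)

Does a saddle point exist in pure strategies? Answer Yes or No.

No

Row minima: T → 1, B → 0; maximin = 1.
Column maxima: b1 → 8, b2 → 2; minimax = 2.
1 ≠ 2, so no pure-strategy equilibrium exists.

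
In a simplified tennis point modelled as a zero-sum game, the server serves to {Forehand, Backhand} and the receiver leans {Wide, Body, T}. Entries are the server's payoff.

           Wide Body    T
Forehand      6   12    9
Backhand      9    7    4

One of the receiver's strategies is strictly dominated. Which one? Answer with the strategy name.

Body

T holds the server's payoff strictly below Body in every row: 9 < 12, 4 < 7.
So Body is strictly dominated for the receiver.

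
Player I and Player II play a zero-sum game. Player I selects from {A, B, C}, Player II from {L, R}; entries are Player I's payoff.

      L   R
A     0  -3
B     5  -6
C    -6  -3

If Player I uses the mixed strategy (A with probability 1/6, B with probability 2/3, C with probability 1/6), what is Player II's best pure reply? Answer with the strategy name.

If Player II plays L, Player I's expected payoff is (1/6)·0 + (2/3)·5 + (1/6)·(-6) = 7/3.
If Player II plays R, Player I's expected payoff is (1/6)·(-3) + (2/3)·(-6) + (1/6)·(-3) = -5.
Player II minimizes Player I's payoff; the smallest is -5, so the best response is R.

R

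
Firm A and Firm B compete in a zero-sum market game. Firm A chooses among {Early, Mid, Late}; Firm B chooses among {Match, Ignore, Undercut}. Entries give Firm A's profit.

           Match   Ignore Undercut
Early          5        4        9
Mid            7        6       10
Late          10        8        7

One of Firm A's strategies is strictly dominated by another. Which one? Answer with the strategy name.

Mid gives a strictly higher payoff than Early against every column: 7 > 5, 6 > 4, 10 > 9.
So Early is strictly dominated and Firm A never plays it.

Early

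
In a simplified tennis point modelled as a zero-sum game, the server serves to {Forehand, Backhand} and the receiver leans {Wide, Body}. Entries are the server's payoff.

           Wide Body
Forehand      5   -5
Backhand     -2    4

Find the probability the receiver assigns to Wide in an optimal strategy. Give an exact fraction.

9/16

Row minima: Forehand → -5, Backhand → -2; maximin = -2.
Column maxima: Wide → 5, Body → 4; minimax = 4.
-2 ≠ 4, so there is no saddle point; optimal play is mixed.
Let the server play Forehand with probability p. Expected payoff against Wide: 5p + (-2)(1−p) = 7p − 2; against Body: (-5)p + 4(1−p) = −9p + 4.
Setting these equal: 7p − 2 = −9p + 4 ⇒ 16p = 6 ⇒ p = 3/8, and the value is (7)·(3/8) − 2 = 5/8.
For the receiver: with q = P(Wide), equating Forehand's and Backhand's payoffs gives 10q − 5 = −6q + 4 ⇒ q = 9/16.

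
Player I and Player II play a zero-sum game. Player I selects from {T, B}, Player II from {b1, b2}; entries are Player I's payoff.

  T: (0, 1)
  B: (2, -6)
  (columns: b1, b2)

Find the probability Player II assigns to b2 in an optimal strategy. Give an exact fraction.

2/9

Row minima: T → 0, B → -6; maximin = 0.
Column maxima: b1 → 2, b2 → 1; minimax = 1.
0 ≠ 1, so there is no saddle point; optimal play is mixed.
Let Player I play T with probability p. Expected payoff against b1: 0p + 2(1−p) = −2p + 2; against b2: 1p + (-6)(1−p) = 7p − 6.
Setting these equal: −2p + 2 = 7p − 6 ⇒ −9p = -8 ⇒ p = 8/9, and the value is (-2)·(8/9) + 2 = 2/9.
For Player II: with q = P(b1), equating T's and B's payoffs gives −q + 1 = 8q − 6 ⇒ q = 7/9.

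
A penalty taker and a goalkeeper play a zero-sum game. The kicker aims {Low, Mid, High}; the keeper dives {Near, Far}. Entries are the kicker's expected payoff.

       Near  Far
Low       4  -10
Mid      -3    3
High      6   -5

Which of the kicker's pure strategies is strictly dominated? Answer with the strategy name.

High gives a strictly higher payoff than Low against every column: 6 > 4, -5 > -10.
So Low is strictly dominated and the kicker never plays it.

Low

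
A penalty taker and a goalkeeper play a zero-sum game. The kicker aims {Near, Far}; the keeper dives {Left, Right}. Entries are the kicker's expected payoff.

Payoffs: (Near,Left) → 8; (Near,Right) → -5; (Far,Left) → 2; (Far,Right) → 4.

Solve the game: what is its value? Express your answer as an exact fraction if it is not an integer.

14/5

Row minima: Near → -5, Far → 2; maximin = 2.
Column maxima: Left → 8, Right → 4; minimax = 4.
2 ≠ 4, so there is no saddle point; optimal play is mixed.
Let the kicker play Near with probability p. Expected payoff against Left: 8p + 2(1−p) = 6p + 2; against Right: (-5)p + 4(1−p) = −9p + 4.
Setting these equal: 6p + 2 = −9p + 4 ⇒ 15p = 2 ⇒ p = 2/15, and the value is (6)·(2/15) + 2 = 14/5.
For the keeper: with q = P(Left), equating Near's and Far's payoffs gives 13q − 5 = −2q + 4 ⇒ q = 3/5.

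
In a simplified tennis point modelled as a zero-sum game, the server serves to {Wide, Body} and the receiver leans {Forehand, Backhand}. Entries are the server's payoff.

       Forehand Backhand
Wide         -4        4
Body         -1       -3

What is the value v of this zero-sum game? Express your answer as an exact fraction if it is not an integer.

-8/5

Row minima: Wide → -4, Body → -3; maximin = -3.
Column maxima: Forehand → -1, Backhand → 4; minimax = -1.
-3 ≠ -1, so there is no saddle point; optimal play is mixed.
Let the server play Wide with probability p. Expected payoff against Forehand: (-4)p + (-1)(1−p) = −3p − 1; against Backhand: 4p + (-3)(1−p) = 7p − 3.
Setting these equal: −3p − 1 = 7p − 3 ⇒ −10p = -2 ⇒ p = 1/5, and the value is (-3)·(1/5) − 1 = -8/5.
For the receiver: with q = P(Forehand), equating Wide's and Body's payoffs gives −8q + 4 = 2q − 3 ⇒ q = 7/10.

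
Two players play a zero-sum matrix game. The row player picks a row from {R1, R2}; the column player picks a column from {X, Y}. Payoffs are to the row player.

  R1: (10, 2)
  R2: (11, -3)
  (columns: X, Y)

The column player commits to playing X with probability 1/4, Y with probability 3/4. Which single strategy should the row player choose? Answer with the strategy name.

Expected payoff of R1: (1/4)·10 + (3/4)·2 = 4.
Expected payoff of R2: (1/4)·11 + (3/4)·(-3) = 1/2.
The largest is 4, so the row player's best response is R1.

R1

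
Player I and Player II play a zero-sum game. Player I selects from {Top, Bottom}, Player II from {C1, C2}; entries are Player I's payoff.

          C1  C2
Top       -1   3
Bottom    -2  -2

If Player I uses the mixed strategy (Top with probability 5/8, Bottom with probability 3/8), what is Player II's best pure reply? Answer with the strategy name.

If Player II plays C1, Player I's expected payoff is (5/8)·(-1) + (3/8)·(-2) = -11/8.
If Player II plays C2, Player I's expected payoff is (5/8)·3 + (3/8)·(-2) = 9/8.
Player II minimizes Player I's payoff; the smallest is -11/8, so the best response is C1.

C1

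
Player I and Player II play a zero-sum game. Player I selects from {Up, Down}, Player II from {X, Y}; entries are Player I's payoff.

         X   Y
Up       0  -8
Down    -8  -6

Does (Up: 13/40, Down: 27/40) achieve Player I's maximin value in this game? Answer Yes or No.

No

Against X this mix gives (13/40)·0 + (27/40)·(-8) = -27/5.
Against Y this mix gives (13/40)·(-8) + (27/40)·(-6) = -133/20.
Player II will play Y, holding Player I to -133/20. Shifting weight toward the row that does better against Y would raise this floor (the equalizing mix achieves -32/5 against both Y and X), so the proposed strategy is not optimal.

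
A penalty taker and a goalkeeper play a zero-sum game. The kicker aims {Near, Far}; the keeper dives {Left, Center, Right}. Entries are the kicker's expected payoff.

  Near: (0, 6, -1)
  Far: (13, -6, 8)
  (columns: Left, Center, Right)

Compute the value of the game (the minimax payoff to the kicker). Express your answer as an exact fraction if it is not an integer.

Row minima: Near → -1, Far → -6; maximin = -1.
Column maxima: Left → 13, Center → 6, Right → 8; minimax = 6.
-1 ≠ 6, so there is no saddle point; optimal play is mixed.
Left is strictly dominated by Right (it gives the kicker strictly more in every row), so the keeper never plays it.
On the remaining 2×2 (Near, Far vs Center, Right):
Let the kicker play Near with probability p. Expected payoff against Center: 6p + (-6)(1−p) = 12p − 6; against Right: (-1)p + 8(1−p) = −9p + 8.
Setting these equal: 12p − 6 = −9p + 8 ⇒ 21p = 14 ⇒ p = 2/3, and the value is (12)·(2/3) − 6 = 2.
For the keeper: with q = P(Center), equating Near's and Far's payoffs gives 7q − 1 = −14q + 8 ⇒ q = 3/7.

2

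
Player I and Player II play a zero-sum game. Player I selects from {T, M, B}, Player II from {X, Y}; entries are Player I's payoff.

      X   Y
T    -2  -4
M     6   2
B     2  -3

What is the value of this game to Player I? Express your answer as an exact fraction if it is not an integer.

2

Row minima: T → -4, M → 2, B → -3; maximin = 2.
Column maxima: X → 6, Y → 2; minimax = 2.
Since maximin = minimax = 2, there is a saddle point and the value is 2.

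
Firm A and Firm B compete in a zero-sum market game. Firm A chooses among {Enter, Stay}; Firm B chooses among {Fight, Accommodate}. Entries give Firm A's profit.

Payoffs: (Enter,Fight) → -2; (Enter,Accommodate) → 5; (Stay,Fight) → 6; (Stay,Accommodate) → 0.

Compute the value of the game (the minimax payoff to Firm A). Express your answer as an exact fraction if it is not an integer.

Row minima: Enter → -2, Stay → 0; maximin = 0.
Column maxima: Fight → 6, Accommodate → 5; minimax = 5.
0 ≠ 5, so there is no saddle point; optimal play is mixed.
Let Firm A play Enter with probability p. Expected payoff against Fight: (-2)p + 6(1−p) = −8p + 6; against Accommodate: 5p + 0(1−p) = 5p.
Setting these equal: −8p + 6 = 5p ⇒ −13p = -6 ⇒ p = 6/13, and the value is (-8)·(6/13) + 6 = 30/13.
For Firm B: with q = P(Fight), equating Enter's and Stay's payoffs gives −7q + 5 = 6q ⇒ q = 5/13.

30/13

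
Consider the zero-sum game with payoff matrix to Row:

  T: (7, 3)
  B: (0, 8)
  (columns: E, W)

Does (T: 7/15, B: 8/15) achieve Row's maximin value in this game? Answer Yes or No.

Against E this mix gives (7/15)·7 + (8/15)·0 = 49/15.
Against W this mix gives (7/15)·3 + (8/15)·8 = 17/3.
Column will play E, holding Row to 49/15. Shifting weight toward the row that does better against E would raise this floor (the equalizing mix achieves 14/3 against both E and W), so the proposed strategy is not optimal.

No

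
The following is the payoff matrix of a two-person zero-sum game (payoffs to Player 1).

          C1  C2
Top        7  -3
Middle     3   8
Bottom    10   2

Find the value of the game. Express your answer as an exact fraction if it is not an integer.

74/13

Row minima: Top → -3, Middle → 3, Bottom → 2; maximin = 3.
Column maxima: C1 → 10, C2 → 8; minimax = 8.
3 ≠ 8, so there is no saddle point; optimal play is mixed.
Top is strictly dominated by Bottom, so Player 1 never plays it.
On the remaining 2×2 (Middle, Bottom vs C1, C2):
Let Player 1 play Middle with probability p. Expected payoff against C1: 3p + 10(1−p) = −7p + 10; against C2: 8p + 2(1−p) = 6p + 2.
Setting these equal: −7p + 10 = 6p + 2 ⇒ −13p = -8 ⇒ p = 8/13, and the value is (-7)·(8/13) + 10 = 74/13.
For Player 2: with q = P(C1), equating Middle's and Bottom's payoffs gives −5q + 8 = 8q + 2 ⇒ q = 6/13.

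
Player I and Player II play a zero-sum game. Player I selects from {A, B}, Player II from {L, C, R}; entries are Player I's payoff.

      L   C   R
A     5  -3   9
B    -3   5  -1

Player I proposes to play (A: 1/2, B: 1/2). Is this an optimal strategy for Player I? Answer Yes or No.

Yes

Against L this mix gives (1/2)·5 + (1/2)·(-3) = 1.
Against C this mix gives (1/2)·(-3) + (1/2)·5 = 1.
Against R this mix gives (1/2)·9 + (1/2)·(-1) = 4.
All of Player II's active replies (L, C) yield 1, and no column does worse for Player I. The mix makes Player II indifferent and guarantees 1, so it is optimal.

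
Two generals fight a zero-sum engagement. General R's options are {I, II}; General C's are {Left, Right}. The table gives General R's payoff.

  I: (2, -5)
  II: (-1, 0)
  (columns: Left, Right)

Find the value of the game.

Row minima: I → -5, II → -1; maximin = -1.
Column maxima: Left → 2, Right → 0; minimax = 0.
-1 ≠ 0, so there is no saddle point; optimal play is mixed.
Let General R play I with probability p. Expected payoff against Left: 2p + (-1)(1−p) = 3p − 1; against Right: (-5)p + 0(1−p) = −5p.
Setting these equal: 3p − 1 = −5p ⇒ 8p = 1 ⇒ p = 1/8, and the value is (3)·(1/8) − 1 = -5/8.
For General C: with q = P(Left), equating I's and II's payoffs gives 7q − 5 = −q ⇒ q = 5/8.

-5/8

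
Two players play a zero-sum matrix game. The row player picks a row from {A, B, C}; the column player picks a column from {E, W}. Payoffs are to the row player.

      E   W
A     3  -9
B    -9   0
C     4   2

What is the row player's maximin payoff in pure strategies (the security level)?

2

Row minima: A → -9, B → -9, C → 2.
The best of these is 2.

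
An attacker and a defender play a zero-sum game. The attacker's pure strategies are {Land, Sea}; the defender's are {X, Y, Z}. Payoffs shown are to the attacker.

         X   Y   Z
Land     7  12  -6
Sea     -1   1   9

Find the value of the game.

57/23

Row minima: Land → -6, Sea → -1; maximin = -1.
Column maxima: X → 7, Y → 12, Z → 9; minimax = 7.
-1 ≠ 7, so there is no saddle point; optimal play is mixed.
Y is strictly dominated by X (it gives the attacker strictly more in every row), so the defender never plays it.
On the remaining 2×2 (Land, Sea vs X, Z):
Let the attacker play Land with probability p. Expected payoff against X: 7p + (-1)(1−p) = 8p − 1; against Z: (-6)p + 9(1−p) = −15p + 9.
Setting these equal: 8p − 1 = −15p + 9 ⇒ 23p = 10 ⇒ p = 10/23, and the value is (8)·(10/23) − 1 = 57/23.
For the defender: with q = P(X), equating Land's and Sea's payoffs gives 13q − 6 = −10q + 9 ⇒ q = 15/23.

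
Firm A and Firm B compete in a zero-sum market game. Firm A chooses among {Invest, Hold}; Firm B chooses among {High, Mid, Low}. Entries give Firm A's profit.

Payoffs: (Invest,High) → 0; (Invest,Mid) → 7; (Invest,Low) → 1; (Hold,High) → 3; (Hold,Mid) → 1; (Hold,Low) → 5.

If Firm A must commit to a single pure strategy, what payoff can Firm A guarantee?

Row minima: Invest → 0, Hold → 1.
The best of these is 1.

1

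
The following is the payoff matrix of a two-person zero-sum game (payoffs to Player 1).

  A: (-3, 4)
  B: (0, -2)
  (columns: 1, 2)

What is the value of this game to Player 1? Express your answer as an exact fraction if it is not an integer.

-2/3

Row minima: A → -3, B → -2; maximin = -2.
Column maxima: 1 → 0, 2 → 4; minimax = 0.
-2 ≠ 0, so there is no saddle point; optimal play is mixed.
Let Player 1 play A with probability p. Expected payoff against 1: (-3)p + 0(1−p) = −3p; against 2: 4p + (-2)(1−p) = 6p − 2.
Setting these equal: −3p = 6p − 2 ⇒ −9p = -2 ⇒ p = 2/9, and the value is (-3)·(2/9) = -2/3.
For Player 2: with q = P(1), equating A's and B's payoffs gives −7q + 4 = 2q − 2 ⇒ q = 2/3.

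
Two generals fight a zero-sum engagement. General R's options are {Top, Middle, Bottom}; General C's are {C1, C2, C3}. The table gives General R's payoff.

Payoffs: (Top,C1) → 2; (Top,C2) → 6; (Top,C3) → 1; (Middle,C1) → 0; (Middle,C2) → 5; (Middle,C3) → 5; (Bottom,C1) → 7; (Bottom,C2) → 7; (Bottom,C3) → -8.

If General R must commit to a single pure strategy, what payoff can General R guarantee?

1

Row minima: Top → 1, Middle → 0, Bottom → -8.
The best of these is 1.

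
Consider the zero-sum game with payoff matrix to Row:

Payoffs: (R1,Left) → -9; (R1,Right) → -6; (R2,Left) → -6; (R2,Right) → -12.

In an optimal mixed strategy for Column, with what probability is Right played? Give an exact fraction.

Row minima: R1 → -9, R2 → -12; maximin = -9.
Column maxima: Left → -6, Right → -6; minimax = -6.
-9 ≠ -6, so there is no saddle point; optimal play is mixed.
Let Row play R1 with probability p. Expected payoff against Left: (-9)p + (-6)(1−p) = −3p − 6; against Right: (-6)p + (-12)(1−p) = 6p − 12.
Setting these equal: −3p − 6 = 6p − 12 ⇒ −9p = -6 ⇒ p = 2/3, and the value is (-3)·(2/3) − 6 = -8.
For Column: with q = P(Left), equating R1's and R2's payoffs gives −3q − 6 = 6q − 12 ⇒ q = 2/3.

1/3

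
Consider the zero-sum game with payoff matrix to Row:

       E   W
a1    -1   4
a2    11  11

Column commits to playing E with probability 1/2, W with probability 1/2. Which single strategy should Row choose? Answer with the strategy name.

a2

Expected payoff of a1: (1/2)·(-1) + (1/2)·4 = 3/2.
Expected payoff of a2: (1/2)·11 + (1/2)·11 = 11.
The largest is 11, so Row's best response is a2.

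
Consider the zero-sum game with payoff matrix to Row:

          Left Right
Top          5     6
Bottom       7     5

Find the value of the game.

Row minima: Top → 5, Bottom → 5; maximin = 5.
Column maxima: Left → 7, Right → 6; minimax = 6.
5 ≠ 6, so there is no saddle point; optimal play is mixed.
Let Row play Top with probability p. Expected payoff against Left: 5p + 7(1−p) = −2p + 7; against Right: 6p + 5(1−p) = p + 5.
Setting these equal: −2p + 7 = p + 5 ⇒ −3p = -2 ⇒ p = 2/3, and the value is (-2)·(2/3) + 7 = 17/3.
For Column: with q = P(Left), equating Top's and Bottom's payoffs gives −q + 6 = 2q + 5 ⇒ q = 1/3.

17/3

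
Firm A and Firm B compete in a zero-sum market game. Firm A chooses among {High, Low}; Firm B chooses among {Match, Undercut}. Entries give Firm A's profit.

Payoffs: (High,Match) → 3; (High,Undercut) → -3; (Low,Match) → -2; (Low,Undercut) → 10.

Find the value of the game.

Row minima: High → -3, Low → -2; maximin = -2.
Column maxima: Match → 3, Undercut → 10; minimax = 3.
-2 ≠ 3, so there is no saddle point; optimal play is mixed.
Let Firm A play High with probability p. Expected payoff against Match: 3p + (-2)(1−p) = 5p − 2; against Undercut: (-3)p + 10(1−p) = −13p + 10.
Setting these equal: 5p − 2 = −13p + 10 ⇒ 18p = 12 ⇒ p = 2/3, and the value is (5)·(2/3) − 2 = 4/3.
For Firm B: with q = P(Match), equating High's and Low's payoffs gives 6q − 3 = −12q + 10 ⇒ q = 13/18.

4/3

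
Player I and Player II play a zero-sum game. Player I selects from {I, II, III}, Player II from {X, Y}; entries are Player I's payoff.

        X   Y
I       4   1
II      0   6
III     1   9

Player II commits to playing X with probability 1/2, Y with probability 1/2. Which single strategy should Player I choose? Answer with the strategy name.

Expected payoff of I: (1/2)·4 + (1/2)·1 = 5/2.
Expected payoff of II: (1/2)·0 + (1/2)·6 = 3.
Expected payoff of III: (1/2)·1 + (1/2)·9 = 5.
The largest is 5, so Player I's best response is III.

III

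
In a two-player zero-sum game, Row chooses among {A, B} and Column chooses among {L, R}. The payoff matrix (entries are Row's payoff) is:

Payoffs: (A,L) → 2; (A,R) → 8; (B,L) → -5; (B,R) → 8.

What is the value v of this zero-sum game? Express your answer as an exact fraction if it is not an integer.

2

Row minima: A → 2, B → -5; maximin = 2.
Column maxima: L → 2, R → 8; minimax = 2.
Since maximin = minimax = 2, there is a saddle point and the value is 2.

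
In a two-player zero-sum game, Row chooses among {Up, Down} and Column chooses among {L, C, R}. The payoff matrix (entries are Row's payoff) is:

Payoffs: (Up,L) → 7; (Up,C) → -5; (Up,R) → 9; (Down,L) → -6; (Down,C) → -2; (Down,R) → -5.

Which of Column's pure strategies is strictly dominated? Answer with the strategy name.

R

L holds Row's payoff strictly below R in every row: 7 < 9, -6 < -5.
So R is strictly dominated for Column.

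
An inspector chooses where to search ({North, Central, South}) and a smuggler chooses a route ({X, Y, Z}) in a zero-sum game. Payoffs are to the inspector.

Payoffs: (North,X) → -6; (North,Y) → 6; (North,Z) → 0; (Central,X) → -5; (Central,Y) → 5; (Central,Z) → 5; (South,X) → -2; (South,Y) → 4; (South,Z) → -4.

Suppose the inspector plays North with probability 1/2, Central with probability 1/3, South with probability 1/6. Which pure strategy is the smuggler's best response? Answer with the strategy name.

If the smuggler plays X, the inspector's expected payoff is (1/2)·(-6) + (1/3)·(-5) + (1/6)·(-2) = -5.
If the smuggler plays Y, the inspector's expected payoff is (1/2)·6 + (1/3)·5 + (1/6)·4 = 16/3.
If the smuggler plays Z, the inspector's expected payoff is (1/2)·0 + (1/3)·5 + (1/6)·(-4) = 1.
The smuggler minimizes the inspector's payoff; the smallest is -5, so the best response is X.

X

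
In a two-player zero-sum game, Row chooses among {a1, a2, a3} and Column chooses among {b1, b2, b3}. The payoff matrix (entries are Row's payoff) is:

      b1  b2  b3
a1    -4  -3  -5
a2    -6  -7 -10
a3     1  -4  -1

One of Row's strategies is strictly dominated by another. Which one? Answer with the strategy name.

a2

a1 gives a strictly higher payoff than a2 against every column: -4 > -6, -3 > -7, -5 > -10.
So a2 is strictly dominated and Row never plays it.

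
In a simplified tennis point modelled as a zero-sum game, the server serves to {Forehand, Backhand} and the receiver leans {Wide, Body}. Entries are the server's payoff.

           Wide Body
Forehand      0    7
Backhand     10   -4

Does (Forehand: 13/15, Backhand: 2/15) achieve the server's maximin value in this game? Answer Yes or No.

No

Against Wide this mix gives (13/15)·0 + (2/15)·10 = 4/3.
Against Body this mix gives (13/15)·7 + (2/15)·(-4) = 83/15.
The receiver will play Wide, holding the server to 4/3. Shifting weight toward the row that does better against Wide would raise this floor (the equalizing mix achieves 10/3 against both Wide and Body), so the proposed strategy is not optimal.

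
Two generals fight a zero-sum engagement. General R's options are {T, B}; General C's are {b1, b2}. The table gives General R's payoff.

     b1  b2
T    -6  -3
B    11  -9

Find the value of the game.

-87/23

Row minima: T → -6, B → -9; maximin = -6.
Column maxima: b1 → 11, b2 → -3; minimax = -3.
-6 ≠ -3, so there is no saddle point; optimal play is mixed.
Let General R play T with probability p. Expected payoff against b1: (-6)p + 11(1−p) = −17p + 11; against b2: (-3)p + (-9)(1−p) = 6p − 9.
Setting these equal: −17p + 11 = 6p − 9 ⇒ −23p = -20 ⇒ p = 20/23, and the value is (-17)·(20/23) + 11 = -87/23.
For General C: with q = P(b1), equating T's and B's payoffs gives −3q − 3 = 20q − 9 ⇒ q = 6/23.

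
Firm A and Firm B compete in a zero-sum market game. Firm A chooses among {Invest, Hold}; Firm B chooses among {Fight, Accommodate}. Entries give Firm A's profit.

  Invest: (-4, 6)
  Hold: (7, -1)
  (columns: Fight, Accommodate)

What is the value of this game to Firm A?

19/9

Row minima: Invest → -4, Hold → -1; maximin = -1.
Column maxima: Fight → 7, Accommodate → 6; minimax = 6.
-1 ≠ 6, so there is no saddle point; optimal play is mixed.
Let Firm A play Invest with probability p. Expected payoff against Fight: (-4)p + 7(1−p) = −11p + 7; against Accommodate: 6p + (-1)(1−p) = 7p − 1.
Setting these equal: −11p + 7 = 7p − 1 ⇒ −18p = -8 ⇒ p = 4/9, and the value is (-11)·(4/9) + 7 = 19/9.
For Firm B: with q = P(Fight), equating Invest's and Hold's payoffs gives −10q + 6 = 8q − 1 ⇒ q = 7/18.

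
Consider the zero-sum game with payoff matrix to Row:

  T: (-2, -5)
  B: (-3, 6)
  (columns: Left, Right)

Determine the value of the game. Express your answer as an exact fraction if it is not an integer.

Row minima: T → -5, B → -3; maximin = -3.
Column maxima: Left → -2, Right → 6; minimax = -2.
-3 ≠ -2, so there is no saddle point; optimal play is mixed.
Let Row play T with probability p. Expected payoff against Left: (-2)p + (-3)(1−p) = p − 3; against Right: (-5)p + 6(1−p) = −11p + 6.
Setting these equal: p − 3 = −11p + 6 ⇒ 12p = 9 ⇒ p = 3/4, and the value is (1)·(3/4) − 3 = -9/4.
For Column: with q = P(Left), equating T's and B's payoffs gives 3q − 5 = −9q + 6 ⇒ q = 11/12.

-9/4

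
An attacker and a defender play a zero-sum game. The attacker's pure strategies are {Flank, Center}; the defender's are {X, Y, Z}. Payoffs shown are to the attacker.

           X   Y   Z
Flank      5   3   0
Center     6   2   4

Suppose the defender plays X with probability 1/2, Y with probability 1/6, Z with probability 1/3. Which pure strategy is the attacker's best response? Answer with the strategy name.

Center

Expected payoff of Flank: (1/2)·5 + (1/6)·3 + (1/3)·0 = 3.
Expected payoff of Center: (1/2)·6 + (1/6)·2 + (1/3)·4 = 14/3.
The largest is 14/3, so the attacker's best response is Center.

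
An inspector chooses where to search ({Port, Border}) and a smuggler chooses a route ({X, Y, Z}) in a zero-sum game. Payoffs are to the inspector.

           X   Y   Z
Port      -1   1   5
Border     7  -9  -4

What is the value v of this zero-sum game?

Row minima: Port → -1, Border → -9; maximin = -1.
Column maxima: X → 7, Y → 1, Z → 5; minimax = 1.
-1 ≠ 1, so there is no saddle point; optimal play is mixed.
Z is strictly dominated by Y (it gives the inspector strictly more in every row), so the smuggler never plays it.
On the remaining 2×2 (Port, Border vs X, Y):
Let the inspector play Port with probability p. Expected payoff against X: (-1)p + 7(1−p) = −8p + 7; against Y: 1p + (-9)(1−p) = 10p − 9.
Setting these equal: −8p + 7 = 10p − 9 ⇒ −18p = -16 ⇒ p = 8/9, and the value is (-8)·(8/9) + 7 = -1/9.
For the smuggler: with q = P(X), equating Port's and Border's payoffs gives −2q + 1 = 16q − 9 ⇒ q = 5/9.

-1/9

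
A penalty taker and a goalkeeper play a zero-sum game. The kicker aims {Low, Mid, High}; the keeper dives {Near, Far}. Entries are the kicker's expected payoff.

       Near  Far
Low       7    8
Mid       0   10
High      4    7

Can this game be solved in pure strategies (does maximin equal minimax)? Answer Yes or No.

Row minima: Low → 7, Mid → 0, High → 4; maximin = 7.
Column maxima: Near → 7, Far → 10; minimax = 7.
maximin = minimax = 7, so a saddle point exists.

Yes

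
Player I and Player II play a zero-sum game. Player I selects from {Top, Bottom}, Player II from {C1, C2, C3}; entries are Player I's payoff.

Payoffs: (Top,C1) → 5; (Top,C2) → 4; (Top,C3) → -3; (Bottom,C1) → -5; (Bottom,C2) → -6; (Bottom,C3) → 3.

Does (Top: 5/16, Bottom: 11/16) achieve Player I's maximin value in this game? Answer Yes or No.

No

Against C1 this mix gives (5/16)·5 + (11/16)·(-5) = -15/8.
Against C2 this mix gives (5/16)·4 + (11/16)·(-6) = -23/8.
Against C3 this mix gives (5/16)·(-3) + (11/16)·3 = 9/8.
Player II will play C2, holding Player I to -23/8. Shifting weight toward the row that does better against C2 would raise this floor (the equalizing mix achieves -3/8 against both C2 and C3), so the proposed strategy is not optimal.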